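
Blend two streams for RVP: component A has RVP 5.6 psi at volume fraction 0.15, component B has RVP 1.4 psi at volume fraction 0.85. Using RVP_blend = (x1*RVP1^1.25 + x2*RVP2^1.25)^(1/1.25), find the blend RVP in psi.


Chevron index: RVP_blend = (sum xi*RVPi^1.25)^(1/1.25)
RVP^1.25 terms: 0.15 * 5.6^1.25 + 0.85 * 1.4^1.25 = 2.58662
RVP_blend = 2.58662^(1/1.25) = 2.139

2.139 psi


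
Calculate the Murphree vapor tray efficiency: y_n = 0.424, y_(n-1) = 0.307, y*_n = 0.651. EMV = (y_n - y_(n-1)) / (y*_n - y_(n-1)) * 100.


Murphree vapor efficiency: EMV = (y_n - y_(n-1)) / (y*_n - y_(n-1)) * 100
EMV = (0.424 - 0.307) / (0.651 - 0.307) * 100 = 0.117 / 0.344 * 100 = 34.01

34.01 %


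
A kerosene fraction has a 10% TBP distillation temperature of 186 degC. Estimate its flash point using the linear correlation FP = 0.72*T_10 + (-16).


FP = 0.72 * 186 + (-16) = 117.92

117.92 degC


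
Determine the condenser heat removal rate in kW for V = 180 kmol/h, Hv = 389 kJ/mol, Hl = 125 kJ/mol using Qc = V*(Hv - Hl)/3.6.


Qc = 180 * (389 - 125) / 3.6 = 180 * 264 / 3.6 = 13200

13200 kW


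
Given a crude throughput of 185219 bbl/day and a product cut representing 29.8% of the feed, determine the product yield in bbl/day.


Crude throughput = 185219 bbl/day
Fraction yield = 29.8%
yield = throughput * fraction / 100
yield = 185219 * 29.8 / 100 = 55195.262

55195.262 bbl/day


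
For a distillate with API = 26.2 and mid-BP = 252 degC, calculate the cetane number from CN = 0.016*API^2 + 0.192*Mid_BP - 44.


CN = 0.016 * 26.2^2 + 0.192 * 252 - 44
CN = 10.98304 + 48.384 - 44 = 15.36704

15.36704


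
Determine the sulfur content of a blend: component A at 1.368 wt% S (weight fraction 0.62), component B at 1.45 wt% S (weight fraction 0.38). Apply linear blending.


Linear sulfur blending: S_blend = x1*S1 + x2*S2
Contribution 1: 0.62 * 1.368 = 0.84816 wt%
Contribution 2: 0.38 * 1.45 = 0.551 wt%
S_blend = 0.84816 + 0.551 = 1.39916

1.39916 wt%


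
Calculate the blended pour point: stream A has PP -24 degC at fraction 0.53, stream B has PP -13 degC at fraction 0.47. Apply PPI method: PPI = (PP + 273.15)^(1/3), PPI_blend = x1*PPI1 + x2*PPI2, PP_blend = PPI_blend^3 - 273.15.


PPI_1 = (-24 + 273.15)^(1/3) = 6.292458
PPI_2 = (-13 + 273.15)^(1/3) = 6.383731
PPI_blend = 0.53 * 6.292458 + 0.47 * 6.383731 = 6.335356
PP_blend = 6.335356^3 - 273.15 = 254.2805 - 273.15 = -18.87

-18.87 degC


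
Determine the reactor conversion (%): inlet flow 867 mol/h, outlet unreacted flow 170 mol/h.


X = (F_in - F_out) / F_in * 100
Moles reacted = 867 - 170 = 697
X = 697 / 867 * 100
= 0.8039 * 100
= 80.39 %

80.39 %


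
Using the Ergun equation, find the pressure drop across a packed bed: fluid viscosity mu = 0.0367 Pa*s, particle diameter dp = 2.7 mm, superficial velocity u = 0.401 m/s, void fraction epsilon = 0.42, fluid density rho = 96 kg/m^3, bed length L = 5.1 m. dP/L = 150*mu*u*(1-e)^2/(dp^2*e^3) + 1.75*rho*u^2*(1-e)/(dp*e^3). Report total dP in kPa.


dp = 2.7 mm = 0.0027 m
Viscous term = 150*0.0367*0.401*(1-0.42)^2 / (0.0027^2*0.42^3) = 1374940
Inertial term = 1.75*96*0.401^2*(1-0.42) / (0.0027*0.42^3) = 78327.5
dP/L = 1374940 + 78327.5 = 1453270 Pa/m
dP = 1453270 * 5.1 / 1000 = 7412 kPa

7412 kPa


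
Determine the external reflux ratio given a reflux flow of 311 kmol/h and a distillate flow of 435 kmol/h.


Reflux ratio definition: R = L / D (liquid returned / distillate withdrawn)
L = 311 kmol/h, D = 435 kmol/h
R = 311 / 435 = 0.7149

0.7149


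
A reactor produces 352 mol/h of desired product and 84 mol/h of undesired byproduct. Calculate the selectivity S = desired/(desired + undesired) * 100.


Selectivity = desired / (desired + undesired) * 100
Total products = 352 + 84 = 436 mol/h
S = 352 / 436 * 100
= 0.8073 * 100
= 80.73 %

80.73 %


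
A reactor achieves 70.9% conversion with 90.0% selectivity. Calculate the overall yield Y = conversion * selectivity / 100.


Overall yield = conversion (%) * selectivity (%) / 100
Conversion = 70.9%, Selectivity = 90.0%
Y = 70.9 * 90.0 / 100
= 63.81 %

63.81 %


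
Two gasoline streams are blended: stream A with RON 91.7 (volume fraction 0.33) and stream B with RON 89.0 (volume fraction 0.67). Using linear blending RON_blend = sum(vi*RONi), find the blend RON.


Linear blending: RON_blend = sum(vi * RONi)
Contribution 1: 0.33 * 91.7 = 30.261
Contribution 2: 0.67 * 89.0 = 59.63
RON_blend = 30.261 + 59.63 = 89.891

89.891


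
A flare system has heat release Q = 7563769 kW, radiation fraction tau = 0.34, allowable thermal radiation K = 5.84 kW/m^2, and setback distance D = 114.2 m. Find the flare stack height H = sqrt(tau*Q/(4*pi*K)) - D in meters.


tau*Q/(4*pi*K) = 0.34 * 7563769 / (4 * pi * 5.84) = 35042.5
sqrt(35042.5) = 187.196
H = 187.196 - 114.2 = 73.00

73.00 m


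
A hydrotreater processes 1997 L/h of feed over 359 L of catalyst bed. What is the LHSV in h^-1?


LHSV = volumetric feed rate / catalyst volume
= 1997 L/h / 359 L
= 5.563 h^-1

5.563 h^-1


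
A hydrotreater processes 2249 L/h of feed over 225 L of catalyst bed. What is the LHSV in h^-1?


LHSV = volumetric feed rate / catalyst volume
= 2249 L/h / 225 L
= 9.996 h^-1

9.996 h^-1


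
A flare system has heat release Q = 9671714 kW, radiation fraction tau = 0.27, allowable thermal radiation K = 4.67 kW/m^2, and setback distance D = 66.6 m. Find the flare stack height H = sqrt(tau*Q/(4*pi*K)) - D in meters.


tau*Q/(4*pi*K) = 0.27 * 9671714 / (4 * pi * 4.67) = 44498
sqrt(44498) = 210.945
H = 210.945 - 66.6 = 144.3

144.3 m


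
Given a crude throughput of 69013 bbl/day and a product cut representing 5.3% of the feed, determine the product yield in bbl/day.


Crude throughput = 69013 bbl/day
Fraction yield = 5.3%
yield = throughput * fraction / 100
yield = 69013 * 5.3 / 100 = 3657.689

3657.689 bbl/day


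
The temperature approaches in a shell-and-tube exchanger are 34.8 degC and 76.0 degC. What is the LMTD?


LMTD = (dT1 - dT2) / ln(dT1/dT2)
= (34.8 - 76.0) / ln(34.8 / 76.0) = -41.2 / -0.781116 = 52.75

52.75 degC


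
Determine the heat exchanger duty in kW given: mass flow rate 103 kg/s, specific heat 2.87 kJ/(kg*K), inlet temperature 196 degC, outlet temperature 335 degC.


Q = m_dot * cp * delta_T
delta_T = 335 - 196 = 139 K
Q = 103 * 2.87 * 139
= 295.61 * 139
= 41089.79 kW

41089.79 kW


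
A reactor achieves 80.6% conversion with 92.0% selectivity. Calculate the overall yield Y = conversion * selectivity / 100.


Overall yield = conversion (%) * selectivity (%) / 100
Conversion = 80.6%, Selectivity = 92.0%
Y = 80.6 * 92.0 / 100
= 74.152 %

74.152 %


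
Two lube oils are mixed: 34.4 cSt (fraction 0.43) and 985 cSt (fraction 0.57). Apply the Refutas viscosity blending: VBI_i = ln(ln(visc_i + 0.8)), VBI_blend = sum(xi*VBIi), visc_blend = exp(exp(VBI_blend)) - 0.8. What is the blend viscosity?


Refutas method: VBN_i = 14.534*ln(ln(visc_i + 0.8)) + 10.975, blended linearly by mass fraction; since VBN is linear in VBI_i = ln(ln(visc_i + 0.8)) and the fractions sum to 1, blend VBI directly: visc = exp(exp(VBI_blend)) - 0.8
VBI_1 = ln(ln(34.4 + 0.8)) = 1.27005
VBI_2 = ln(ln(985 + 0.8)) = 1.93057
VBI_blend = 0.43 * 1.27005 + 0.57 * 1.93057 = 1.64655
visc_blend = exp(exp(1.64655)) - 0.8 = 178.5

178.5 cSt


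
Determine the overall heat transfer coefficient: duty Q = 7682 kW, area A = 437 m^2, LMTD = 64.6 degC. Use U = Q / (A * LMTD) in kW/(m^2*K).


From Q = U*A*LMTD, U = Q / (A * LMTD)
U = 7682 / (437 * 64.6) = 7682 / 28230.2 = 0.2721

0.2721 kW/(m^2*K)


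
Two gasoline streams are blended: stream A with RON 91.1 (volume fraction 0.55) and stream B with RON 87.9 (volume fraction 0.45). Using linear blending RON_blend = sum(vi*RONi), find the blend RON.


Linear blending: RON_blend = sum(vi * RONi)
Contribution 1: 0.55 * 91.1 = 50.105
Contribution 2: 0.45 * 87.9 = 39.555
RON_blend = 50.105 + 39.555 = 89.66

89.66


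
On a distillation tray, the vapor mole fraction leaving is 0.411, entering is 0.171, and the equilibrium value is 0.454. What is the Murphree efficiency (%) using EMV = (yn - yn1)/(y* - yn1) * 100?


Murphree vapor efficiency: EMV = (y_n - y_(n-1)) / (y*_n - y_(n-1)) * 100
EMV = (0.411 - 0.171) / (0.454 - 0.171) * 100 = 0.24 / 0.283 * 100 = 84.81

84.81 %


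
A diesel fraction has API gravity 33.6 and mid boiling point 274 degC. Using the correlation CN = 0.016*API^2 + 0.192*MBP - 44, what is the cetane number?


CN = 0.016 * 33.6^2 + 0.192 * 274 - 44
CN = 18.06336 + 52.608 - 44 = 26.67136

26.67136


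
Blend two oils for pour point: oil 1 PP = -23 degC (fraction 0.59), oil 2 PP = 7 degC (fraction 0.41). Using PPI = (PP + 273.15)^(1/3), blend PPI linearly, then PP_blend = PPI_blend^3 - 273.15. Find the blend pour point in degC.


PPI_1 = (-23 + 273.15)^(1/3) = 6.300865
PPI_2 = (7 + 273.15)^(1/3) = 6.543301
PPI_blend = 0.59 * 6.300865 + 0.41 * 6.543301 = 6.400264
PP_blend = 6.400264^3 - 273.15 = 262.1764 - 273.15 = -10.97

-10.97 degC


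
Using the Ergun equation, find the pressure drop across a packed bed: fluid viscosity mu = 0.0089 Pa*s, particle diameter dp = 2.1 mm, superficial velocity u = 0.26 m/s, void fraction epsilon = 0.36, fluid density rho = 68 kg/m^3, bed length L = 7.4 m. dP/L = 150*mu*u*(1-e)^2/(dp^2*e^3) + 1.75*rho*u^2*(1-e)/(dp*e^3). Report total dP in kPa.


dp = 2.1 mm = 0.0021 m
Viscous term = 150*0.0089*0.26*(1-0.36)^2 / (0.0021^2*0.36^3) = 690985
Inertial term = 1.75*68*0.26^2*(1-0.36) / (0.0021*0.36^3) = 52546.9
dP/L = 690985 + 52546.9 = 743532 Pa/m
dP = 743532 * 7.4 / 1000 = 5502 kPa

5502 kPa


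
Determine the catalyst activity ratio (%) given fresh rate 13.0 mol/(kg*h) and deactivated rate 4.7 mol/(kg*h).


Activity (%) = (rate_used / rate_fresh) * 100
rate_used = 4.7, rate_fresh = 13.0
= (4.7 / 13.0) * 100
= 0.3615 * 100 = 36.15

36.15 %


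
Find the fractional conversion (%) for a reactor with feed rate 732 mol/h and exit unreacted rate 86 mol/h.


X = (F_in - F_out) / F_in * 100
Moles reacted = 732 - 86 = 646
X = 646 / 732 * 100
= 0.8825 * 100
= 88.25 %

88.25 %


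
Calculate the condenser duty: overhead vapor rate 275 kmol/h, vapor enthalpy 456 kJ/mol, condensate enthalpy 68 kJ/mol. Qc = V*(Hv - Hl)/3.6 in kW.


Qc = 275 * (456 - 68) / 3.6 = 275 * 388 / 3.6 = 29640

29640 kW


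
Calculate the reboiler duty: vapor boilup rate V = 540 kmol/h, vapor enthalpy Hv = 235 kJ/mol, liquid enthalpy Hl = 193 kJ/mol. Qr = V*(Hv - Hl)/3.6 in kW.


Qr = 540 * (235 - 193) / 3.6 = 540 * 42 / 3.6 = 6300

6300 kW


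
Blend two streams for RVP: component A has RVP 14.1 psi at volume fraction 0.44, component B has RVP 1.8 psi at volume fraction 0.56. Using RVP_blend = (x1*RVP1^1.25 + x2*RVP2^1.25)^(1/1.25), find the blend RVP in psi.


Chevron index: RVP_blend = (sum xi*RVPi^1.25)^(1/1.25)
RVP^1.25 terms: 0.44 * 14.1^1.25 + 0.56 * 1.8^1.25 = 13.1896
RVP_blend = 13.1896^(1/1.25) = 7.874

7.874 psi


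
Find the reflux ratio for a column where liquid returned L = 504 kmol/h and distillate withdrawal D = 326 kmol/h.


Reflux ratio definition: R = L / D (liquid returned / distillate withdrawn)
L = 504 kmol/h, D = 326 kmol/h
R = 504 / 326 = 1.546

1.546


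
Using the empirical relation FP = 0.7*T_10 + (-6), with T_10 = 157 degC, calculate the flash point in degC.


FP = 0.7 * 157 + (-6) = 103.9

103.9 degC


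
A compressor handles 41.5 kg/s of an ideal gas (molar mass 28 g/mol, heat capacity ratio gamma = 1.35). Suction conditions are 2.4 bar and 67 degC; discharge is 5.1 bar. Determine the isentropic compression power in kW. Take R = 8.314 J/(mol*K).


Isentropic work: W = m*(gamma/(gamma-1))*(R*T1/MW)*((P2/P1)^((gamma-1)/gamma) - 1)
T1 = 67 + 273.15 = 340.15 K
Pressure ratio = 5.1 / 2.4 = 2.125
Exponent = (1.35 - 1)/1.35 = 0.259259
(P2/P1)^exp - 1 = 2.125^0.259259 - 1 = 0.215824
W = 41.5 * 1.35 / 0.35 * 8.314 * 340.15 / 28 * 0.215824 = 3489

3489 kW


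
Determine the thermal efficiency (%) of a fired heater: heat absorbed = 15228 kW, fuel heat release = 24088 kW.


Furnace efficiency = Q_absorbed / Q_fuel * 100
= 15228 / 24088 * 100 = 63.22

63.22 %


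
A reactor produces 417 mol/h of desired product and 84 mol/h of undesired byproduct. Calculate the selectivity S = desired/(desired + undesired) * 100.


Selectivity = desired / (desired + undesired) * 100
Total products = 417 + 84 = 501 mol/h
S = 417 / 501 * 100
= 0.8323 * 100
= 83.23 %

83.23 %


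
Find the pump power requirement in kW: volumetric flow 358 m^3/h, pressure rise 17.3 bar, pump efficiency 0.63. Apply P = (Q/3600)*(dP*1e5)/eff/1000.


Q = 358 / 3600 = 0.0994444 m^3/s
P = 0.0994444 * (17.3 * 1e5) / 0.63 / 1000 = 273.1

273.1 kW


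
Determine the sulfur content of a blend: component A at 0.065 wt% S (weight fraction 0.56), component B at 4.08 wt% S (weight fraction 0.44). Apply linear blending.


Linear sulfur blending: S_blend = x1*S1 + x2*S2
Contribution 1: 0.56 * 0.065 = 0.0364 wt%
Contribution 2: 0.44 * 4.08 = 1.7952 wt%
S_blend = 0.0364 + 1.7952 = 1.8316

1.8316 wt%


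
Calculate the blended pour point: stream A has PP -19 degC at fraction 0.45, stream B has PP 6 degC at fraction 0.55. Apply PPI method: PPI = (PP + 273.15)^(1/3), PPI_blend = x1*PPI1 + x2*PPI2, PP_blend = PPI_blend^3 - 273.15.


PPI_1 = (-19 + 273.15)^(1/3) = 6.334272
PPI_2 = (6 + 273.15)^(1/3) = 6.535506
PPI_blend = 0.45 * 6.334272 + 0.55 * 6.535506 = 6.444951
PP_blend = 6.444951^3 - 273.15 = 267.7065 - 273.15 = -5.44

-5.44 degC


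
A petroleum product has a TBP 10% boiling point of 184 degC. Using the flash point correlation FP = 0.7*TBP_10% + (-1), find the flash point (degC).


FP = 0.7 * 184 + (-1) = 127.8

127.8 degC


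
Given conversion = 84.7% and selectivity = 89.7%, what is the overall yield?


Overall yield = conversion (%) * selectivity (%) / 100
Conversion = 84.7%, Selectivity = 89.7%
Y = 84.7 * 89.7 / 100
= 75.9759 %

75.9759 %


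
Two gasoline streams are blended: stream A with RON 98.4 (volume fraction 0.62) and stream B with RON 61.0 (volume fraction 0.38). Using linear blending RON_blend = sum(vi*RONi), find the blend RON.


Linear blending: RON_blend = sum(vi * RONi)
Contribution 1: 0.62 * 98.4 = 61.008
Contribution 2: 0.38 * 61.0 = 23.18
RON_blend = 61.008 + 23.18 = 84.188

84.188


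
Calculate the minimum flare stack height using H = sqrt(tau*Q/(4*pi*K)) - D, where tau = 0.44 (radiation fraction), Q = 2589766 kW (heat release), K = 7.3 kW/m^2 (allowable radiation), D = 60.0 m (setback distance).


tau*Q/(4*pi*K) = 0.44 * 2589766 / (4 * pi * 7.3) = 12421.7
sqrt(12421.7) = 111.453
H = 111.453 - 60.0 = 51.45

51.45 m


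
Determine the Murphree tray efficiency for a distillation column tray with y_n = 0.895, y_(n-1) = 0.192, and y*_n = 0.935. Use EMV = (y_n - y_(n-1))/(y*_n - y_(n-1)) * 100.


Murphree vapor efficiency: EMV = (y_n - y_(n-1)) / (y*_n - y_(n-1)) * 100
EMV = (0.895 - 0.192) / (0.935 - 0.192) * 100 = 0.703 / 0.743 * 100 = 94.62

94.62 %


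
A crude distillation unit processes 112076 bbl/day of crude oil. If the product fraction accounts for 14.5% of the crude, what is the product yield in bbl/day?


Crude throughput = 112076 bbl/day
Fraction yield = 14.5%
yield = throughput * fraction / 100
yield = 112076 * 14.5 / 100 = 16251.02

16251.02 bbl/day


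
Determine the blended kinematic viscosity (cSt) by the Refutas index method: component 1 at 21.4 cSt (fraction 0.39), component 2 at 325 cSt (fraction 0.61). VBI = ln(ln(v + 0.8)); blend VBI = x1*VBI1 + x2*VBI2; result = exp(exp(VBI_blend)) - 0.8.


Refutas method: VBN_i = 14.534*ln(ln(visc_i + 0.8)) + 10.975, blended linearly by mass fraction; since VBN is linear in VBI_i = ln(ln(visc_i + 0.8)) and the fractions sum to 1, blend VBI directly: visc = exp(exp(VBI_blend)) - 0.8
VBI_1 = ln(ln(21.4 + 0.8)) = 1.13143
VBI_2 = ln(ln(325 + 0.8)) = 1.75549
VBI_blend = 0.39 * 1.13143 + 0.61 * 1.75549 = 1.51211
visc_blend = exp(exp(1.51211)) - 0.8 = 92.54

92.54 cSt


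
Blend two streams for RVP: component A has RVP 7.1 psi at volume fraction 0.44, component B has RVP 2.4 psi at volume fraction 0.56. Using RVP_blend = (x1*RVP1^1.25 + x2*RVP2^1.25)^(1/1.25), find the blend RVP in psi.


Chevron index: RVP_blend = (sum xi*RVPi^1.25)^(1/1.25)
RVP^1.25 terms: 0.44 * 7.1^1.25 + 0.56 * 2.4^1.25 = 6.77231
RVP_blend = 6.77231^(1/1.25) = 4.619

4.619 psi


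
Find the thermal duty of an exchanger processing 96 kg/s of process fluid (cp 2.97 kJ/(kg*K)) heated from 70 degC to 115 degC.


Q = m_dot * cp * delta_T
delta_T = 115 - 70 = 45 K
Q = 96 * 2.97 * 45
= 285.12 * 45
= 12830.4 kW

12830.4 kW


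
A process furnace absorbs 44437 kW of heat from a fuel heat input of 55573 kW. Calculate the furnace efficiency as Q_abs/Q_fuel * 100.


Furnace efficiency = Q_absorbed / Q_fuel * 100
= 44437 / 55573 * 100 = 79.96

79.96 %


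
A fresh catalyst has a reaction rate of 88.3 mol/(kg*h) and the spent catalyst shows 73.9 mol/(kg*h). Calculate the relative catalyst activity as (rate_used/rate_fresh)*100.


Activity (%) = (rate_used / rate_fresh) * 100
rate_used = 73.9, rate_fresh = 88.3
= (73.9 / 88.3) * 100
= 0.8369 * 100 = 83.69

83.69 %


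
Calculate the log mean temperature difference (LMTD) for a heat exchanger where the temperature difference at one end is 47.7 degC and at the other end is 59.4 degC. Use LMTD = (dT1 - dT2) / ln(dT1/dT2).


LMTD = (dT1 - dT2) / ln(dT1/dT2)
= (47.7 - 59.4) / ln(47.7 / 59.4) = -11.7 / -0.219363 = 53.34

53.34 degC


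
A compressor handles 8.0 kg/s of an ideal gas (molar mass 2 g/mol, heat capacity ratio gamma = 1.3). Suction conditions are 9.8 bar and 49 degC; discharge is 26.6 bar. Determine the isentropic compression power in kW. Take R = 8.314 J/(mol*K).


Isentropic work: W = m*(gamma/(gamma-1))*(R*T1/MW)*((P2/P1)^((gamma-1)/gamma) - 1)
T1 = 49 + 273.15 = 322.15 K
Pressure ratio = 26.6 / 9.8 = 2.71429
Exponent = (1.3 - 1)/1.3 = 0.230769
(P2/P1)^exp - 1 = 2.71429^0.230769 - 1 = 0.259141
W = 8.0 * 1.3 / 0.3 * 8.314 * 322.15 / 2 * 0.259141 = 12030

12030 kW


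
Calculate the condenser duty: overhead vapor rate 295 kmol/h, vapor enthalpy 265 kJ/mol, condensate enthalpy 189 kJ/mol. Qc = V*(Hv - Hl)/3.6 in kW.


Qc = 295 * (265 - 189) / 3.6 = 295 * 76 / 3.6 = 6228

6228 kW


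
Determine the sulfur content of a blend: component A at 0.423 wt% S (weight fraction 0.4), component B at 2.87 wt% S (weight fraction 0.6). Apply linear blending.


Linear sulfur blending: S_blend = x1*S1 + x2*S2
Contribution 1: 0.4 * 0.423 = 0.1692 wt%
Contribution 2: 0.6 * 2.87 = 1.722 wt%
S_blend = 0.1692 + 1.722 = 1.8912

1.8912 wt%


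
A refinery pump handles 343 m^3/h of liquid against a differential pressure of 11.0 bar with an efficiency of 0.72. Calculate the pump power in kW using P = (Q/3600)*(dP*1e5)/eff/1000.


Q = 343 / 3600 = 0.0952778 m^3/s
P = 0.0952778 * (11.0 * 1e5) / 0.72 / 1000 = 145.6

145.6 kW


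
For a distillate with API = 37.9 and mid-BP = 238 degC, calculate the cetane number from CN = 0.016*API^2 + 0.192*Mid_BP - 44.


CN = 0.016 * 37.9^2 + 0.192 * 238 - 44
CN = 22.98256 + 45.696 - 44 = 24.67856

24.67856


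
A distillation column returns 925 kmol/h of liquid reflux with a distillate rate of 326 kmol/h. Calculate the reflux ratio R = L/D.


Reflux ratio definition: R = L / D (liquid returned / distillate withdrawn)
L = 925 kmol/h, D = 326 kmol/h
R = 925 / 326 = 2.837

2.837


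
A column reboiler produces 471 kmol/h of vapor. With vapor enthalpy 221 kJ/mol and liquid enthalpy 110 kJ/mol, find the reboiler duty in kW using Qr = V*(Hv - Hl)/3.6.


Qr = 471 * (221 - 110) / 3.6 = 471 * 111 / 3.6 = 14520

14520 kW


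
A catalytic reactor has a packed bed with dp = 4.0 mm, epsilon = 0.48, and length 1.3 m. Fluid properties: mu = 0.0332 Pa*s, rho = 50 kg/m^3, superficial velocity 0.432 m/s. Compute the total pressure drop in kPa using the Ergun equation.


dp = 4.0 mm = 0.004 m
Viscous term = 150*0.0332*0.432*(1-0.48)^2 / (0.004^2*0.48^3) = 328758
Inertial term = 1.75*50*0.432^2*(1-0.48) / (0.004*0.48^3) = 19195.3
dP/L = 328758 + 19195.3 = 347953 Pa/m
dP = 347953 * 1.3 / 1000 = 452.3 kPa

452.3 kPa


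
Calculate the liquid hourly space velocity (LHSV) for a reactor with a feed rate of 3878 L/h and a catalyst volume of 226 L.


LHSV = volumetric feed rate / catalyst volume
= 3878 L/h / 226 L
= 17.16 h^-1

17.16 h^-1


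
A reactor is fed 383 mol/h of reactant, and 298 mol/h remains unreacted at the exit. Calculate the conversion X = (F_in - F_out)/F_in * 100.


X = (F_in - F_out) / F_in * 100
Moles reacted = 383 - 298 = 85
X = 85 / 383 * 100
= 0.2219 * 100
= 22.19 %

22.19 %


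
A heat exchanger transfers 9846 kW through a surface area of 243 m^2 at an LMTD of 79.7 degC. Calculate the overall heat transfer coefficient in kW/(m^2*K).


From Q = U*A*LMTD, U = Q / (A * LMTD)
U = 9846 / (243 * 79.7) = 9846 / 19367.1 = 0.5084

0.5084 kW/(m^2*K)


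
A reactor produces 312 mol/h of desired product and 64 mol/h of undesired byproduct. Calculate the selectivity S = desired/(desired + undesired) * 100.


Selectivity = desired / (desired + undesired) * 100
Total products = 312 + 64 = 376 mol/h
S = 312 / 376 * 100
= 0.8298 * 100
= 82.98 %

82.98 %


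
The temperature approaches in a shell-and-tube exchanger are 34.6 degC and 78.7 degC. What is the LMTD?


LMTD = (dT1 - dT2) / ln(dT1/dT2)
= (34.6 - 78.7) / ln(34.6 / 78.7) = -44.1 / -0.821789 = 53.66

53.66 degC


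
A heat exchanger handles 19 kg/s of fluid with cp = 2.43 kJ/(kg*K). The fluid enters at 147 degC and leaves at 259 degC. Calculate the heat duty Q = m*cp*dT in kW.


Q = m_dot * cp * delta_T
delta_T = 259 - 147 = 112 K
Q = 19 * 2.43 * 112
= 46.17 * 112
= 5171.04 kW

5171.04 kW


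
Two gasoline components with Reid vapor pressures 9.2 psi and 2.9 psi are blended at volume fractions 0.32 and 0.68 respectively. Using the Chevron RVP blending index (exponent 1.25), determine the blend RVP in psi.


Chevron index: RVP_blend = (sum xi*RVPi^1.25)^(1/1.25)
RVP^1.25 terms: 0.32 * 9.2^1.25 + 0.68 * 2.9^1.25 = 7.70065
RVP_blend = 7.70065^(1/1.25) = 5.119

5.119 psi


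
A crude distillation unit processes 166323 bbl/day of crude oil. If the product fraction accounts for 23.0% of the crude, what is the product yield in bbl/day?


Crude throughput = 166323 bbl/day
Fraction yield = 23.0%
yield = throughput * fraction / 100
yield = 166323 * 23.0 / 100 = 38254.29

38254.29 bbl/day


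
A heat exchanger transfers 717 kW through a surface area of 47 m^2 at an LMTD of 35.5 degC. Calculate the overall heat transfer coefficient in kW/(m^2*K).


From Q = U*A*LMTD, U = Q / (A * LMTD)
U = 717 / (47 * 35.5) = 717 / 1668.5 = 0.4297

0.4297 kW/(m^2*K)


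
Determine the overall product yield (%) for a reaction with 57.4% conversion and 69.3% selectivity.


Overall yield = conversion (%) * selectivity (%) / 100
Conversion = 57.4%, Selectivity = 69.3%
Y = 57.4 * 69.3 / 100
= 39.7782 %

39.7782 %


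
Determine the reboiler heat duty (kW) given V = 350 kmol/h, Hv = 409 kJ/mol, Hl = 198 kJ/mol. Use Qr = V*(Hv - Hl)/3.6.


Qr = 350 * (409 - 198) / 3.6 = 350 * 211 / 3.6 = 20510

20510 kW


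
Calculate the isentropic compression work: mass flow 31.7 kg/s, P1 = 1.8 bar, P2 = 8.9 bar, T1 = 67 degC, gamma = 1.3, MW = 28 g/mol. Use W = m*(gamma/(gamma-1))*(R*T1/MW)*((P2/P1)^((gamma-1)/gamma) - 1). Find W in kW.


Isentropic work: W = m*(gamma/(gamma-1))*(R*T1/MW)*((P2/P1)^((gamma-1)/gamma) - 1)
T1 = 67 + 273.15 = 340.15 K
Pressure ratio = 8.9 / 1.8 = 4.94444
Exponent = (1.3 - 1)/1.3 = 0.230769
(P2/P1)^exp - 1 = 4.94444^0.230769 - 1 = 0.446041
W = 31.7 * 1.3 / 0.3 * 8.314 * 340.15 / 28 * 0.446041 = 6188

6188 kW


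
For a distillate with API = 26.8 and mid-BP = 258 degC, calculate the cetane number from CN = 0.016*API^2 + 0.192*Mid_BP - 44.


CN = 0.016 * 26.8^2 + 0.192 * 258 - 44
CN = 11.49184 + 49.536 - 44 = 17.02784

17.02784


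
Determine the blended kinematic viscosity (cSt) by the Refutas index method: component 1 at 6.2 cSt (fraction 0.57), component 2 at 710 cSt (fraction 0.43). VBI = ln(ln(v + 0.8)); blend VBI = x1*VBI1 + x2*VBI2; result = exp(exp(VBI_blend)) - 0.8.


Refutas method: VBN_i = 14.534*ln(ln(visc_i + 0.8)) + 10.975, blended linearly by mass fraction; since VBN is linear in VBI_i = ln(ln(visc_i + 0.8)) and the fractions sum to 1, blend VBI directly: visc = exp(exp(VBI_blend)) - 0.8
VBI_1 = ln(ln(6.2 + 0.8)) = 0.66573
VBI_2 = ln(ln(710 + 0.8)) = 1.88196
VBI_blend = 0.57 * 0.66573 + 0.43 * 1.88196 = 1.18871
visc_blend = exp(exp(1.18871)) - 0.8 = 25.85

25.85 cSt


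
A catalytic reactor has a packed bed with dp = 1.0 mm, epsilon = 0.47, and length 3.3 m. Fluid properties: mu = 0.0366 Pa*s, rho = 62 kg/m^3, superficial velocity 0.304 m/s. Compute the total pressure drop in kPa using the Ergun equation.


dp = 1.0 mm = 0.001 m
Viscous term = 150*0.0366*0.304*(1-0.47)^2 / (0.001^2*0.47^3) = 4515480
Inertial term = 1.75*62*0.304^2*(1-0.47) / (0.001*0.47^3) = 51186.9
dP/L = 4515480 + 51186.9 = 4566670 Pa/m
dP = 4566670 * 3.3 / 1000 = 15070 kPa

15070 kPa


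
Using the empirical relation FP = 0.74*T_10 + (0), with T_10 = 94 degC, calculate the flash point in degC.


FP = 0.74 * 94 + (0) = 69.56

69.56 degC


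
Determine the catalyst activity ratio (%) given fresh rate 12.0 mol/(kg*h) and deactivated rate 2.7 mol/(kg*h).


Activity (%) = (rate_used / rate_fresh) * 100
rate_used = 2.7, rate_fresh = 12.0
= (2.7 / 12.0) * 100
= 0.2250 * 100 = 22.50

22.50 %


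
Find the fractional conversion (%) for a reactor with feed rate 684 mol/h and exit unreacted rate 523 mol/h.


X = (F_in - F_out) / F_in * 100
Moles reacted = 684 - 523 = 161
X = 161 / 684 * 100
= 0.2354 * 100
= 23.54 %

23.54 %


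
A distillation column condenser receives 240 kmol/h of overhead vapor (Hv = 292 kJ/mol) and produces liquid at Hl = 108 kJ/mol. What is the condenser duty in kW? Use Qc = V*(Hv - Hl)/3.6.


Qc = 240 * (292 - 108) / 3.6 = 240 * 184 / 3.6 = 12270

12270 kW


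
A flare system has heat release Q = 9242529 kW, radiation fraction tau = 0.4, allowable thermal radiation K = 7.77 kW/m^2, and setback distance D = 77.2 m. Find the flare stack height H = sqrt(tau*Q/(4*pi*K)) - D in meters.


tau*Q/(4*pi*K) = 0.4 * 9242529 / (4 * pi * 7.77) = 37863.4
sqrt(37863.4) = 194.585
H = 194.585 - 77.2 = 117.4

117.4 m


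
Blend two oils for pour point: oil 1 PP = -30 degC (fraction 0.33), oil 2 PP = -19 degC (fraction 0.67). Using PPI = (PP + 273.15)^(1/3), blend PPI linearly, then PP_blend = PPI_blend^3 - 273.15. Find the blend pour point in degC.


PPI_1 = (-30 + 273.15)^(1/3) = 6.241535
PPI_2 = (-19 + 273.15)^(1/3) = 6.334272
PPI_blend = 0.33 * 6.241535 + 0.67 * 6.334272 = 6.303669
PP_blend = 6.303669^3 - 273.15 = 250.4841 - 273.15 = -22.67

-22.67 degC


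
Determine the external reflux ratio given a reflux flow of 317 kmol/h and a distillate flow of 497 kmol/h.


Reflux ratio definition: R = L / D (liquid returned / distillate withdrawn)
L = 317 kmol/h, D = 497 kmol/h
R = 317 / 497 = 0.6378

0.6378


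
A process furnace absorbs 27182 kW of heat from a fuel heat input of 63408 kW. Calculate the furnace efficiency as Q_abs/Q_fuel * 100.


Furnace efficiency = Q_absorbed / Q_fuel * 100
= 27182 / 63408 * 100 = 42.87

42.87 %


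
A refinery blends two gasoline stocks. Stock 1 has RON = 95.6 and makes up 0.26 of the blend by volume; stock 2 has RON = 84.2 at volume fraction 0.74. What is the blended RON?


Linear blending: RON_blend = sum(vi * RONi)
Contribution 1: 0.26 * 95.6 = 24.856
Contribution 2: 0.74 * 84.2 = 62.308
RON_blend = 24.856 + 62.308 = 87.164

87.164


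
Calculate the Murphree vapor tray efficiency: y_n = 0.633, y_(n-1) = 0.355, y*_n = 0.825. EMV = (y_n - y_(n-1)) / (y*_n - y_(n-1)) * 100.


Murphree vapor efficiency: EMV = (y_n - y_(n-1)) / (y*_n - y_(n-1)) * 100
EMV = (0.633 - 0.355) / (0.825 - 0.355) * 100 = 0.278 / 0.47 * 100 = 59.15

59.15 %


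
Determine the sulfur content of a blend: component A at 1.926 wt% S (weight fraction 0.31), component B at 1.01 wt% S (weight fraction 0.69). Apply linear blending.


Linear sulfur blending: S_blend = x1*S1 + x2*S2
Contribution 1: 0.31 * 1.926 = 0.59706 wt%
Contribution 2: 0.69 * 1.01 = 0.6969 wt%
S_blend = 0.59706 + 0.6969 = 1.29396

1.29396 wt%


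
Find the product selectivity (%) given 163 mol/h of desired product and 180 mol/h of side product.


Selectivity = desired / (desired + undesired) * 100
Total products = 163 + 180 = 343 mol/h
S = 163 / 343 * 100
= 0.4752 * 100
= 47.52 %

47.52 %


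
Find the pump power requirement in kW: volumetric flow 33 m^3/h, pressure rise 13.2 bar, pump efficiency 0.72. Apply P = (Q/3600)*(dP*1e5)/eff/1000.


Q = 33 / 3600 = 0.00916667 m^3/s
P = 0.00916667 * (13.2 * 1e5) / 0.72 / 1000 = 16.81

16.81 kW


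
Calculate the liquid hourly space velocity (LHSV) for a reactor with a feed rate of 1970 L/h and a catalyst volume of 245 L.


LHSV = volumetric feed rate / catalyst volume
= 1970 L/h / 245 L
= 8.041 h^-1

8.041 h^-1


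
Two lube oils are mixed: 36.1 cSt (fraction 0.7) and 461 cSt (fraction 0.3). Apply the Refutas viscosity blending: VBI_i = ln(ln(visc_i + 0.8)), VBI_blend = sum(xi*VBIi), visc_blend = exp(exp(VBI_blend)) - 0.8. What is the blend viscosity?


Refutas method: VBN_i = 14.534*ln(ln(visc_i + 0.8)) + 10.975, blended linearly by mass fraction; since VBN is linear in VBI_i = ln(ln(visc_i + 0.8)) and the fractions sum to 1, blend VBI directly: visc = exp(exp(VBI_blend)) - 0.8
VBI_1 = ln(ln(36.1 + 0.8)) = 1.28321
VBI_2 = ln(ln(461 + 0.8)) = 1.81403
VBI_blend = 0.7 * 1.28321 + 0.3 * 1.81403 = 1.44246
visc_blend = exp(exp(1.44246)) - 0.8 = 67.99

67.99 cSt


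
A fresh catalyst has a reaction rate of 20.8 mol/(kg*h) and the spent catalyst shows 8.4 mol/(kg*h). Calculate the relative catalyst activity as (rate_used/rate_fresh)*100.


Activity (%) = (rate_used / rate_fresh) * 100
rate_used = 8.4, rate_fresh = 20.8
= (8.4 / 20.8) * 100
= 0.4038 * 100 = 40.38

40.38 %


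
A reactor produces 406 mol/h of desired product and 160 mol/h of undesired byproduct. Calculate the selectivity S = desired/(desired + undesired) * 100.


Selectivity = desired / (desired + undesired) * 100
Total products = 406 + 160 = 566 mol/h
S = 406 / 566 * 100
= 0.7173 * 100
= 71.73 %

71.73 %


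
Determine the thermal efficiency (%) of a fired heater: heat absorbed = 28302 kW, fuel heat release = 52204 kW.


Furnace efficiency = Q_absorbed / Q_fuel * 100
= 28302 / 52204 * 100 = 54.21

54.21 %


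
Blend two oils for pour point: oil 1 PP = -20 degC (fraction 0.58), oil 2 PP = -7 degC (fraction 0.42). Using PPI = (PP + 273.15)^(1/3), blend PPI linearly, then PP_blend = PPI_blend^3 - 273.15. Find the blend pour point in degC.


PPI_1 = (-20 + 273.15)^(1/3) = 6.325953
PPI_2 = (-7 + 273.15)^(1/3) = 6.432436
PPI_blend = 0.58 * 6.325953 + 0.42 * 6.432436 = 6.370676
PP_blend = 6.370676^3 - 273.15 = 258.5572 - 273.15 = -14.59

-14.59 degC


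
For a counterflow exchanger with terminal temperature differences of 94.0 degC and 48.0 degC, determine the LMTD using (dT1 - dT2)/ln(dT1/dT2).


LMTD = (dT1 - dT2) / ln(dT1/dT2)
= (94.0 - 48.0) / ln(94.0 / 48.0) = 46 / 0.672094 = 68.44

68.44 degC


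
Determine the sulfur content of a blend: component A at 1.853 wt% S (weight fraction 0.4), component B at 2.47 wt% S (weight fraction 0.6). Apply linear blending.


Linear sulfur blending: S_blend = x1*S1 + x2*S2
Contribution 1: 0.4 * 1.853 = 0.7412 wt%
Contribution 2: 0.6 * 2.47 = 1.482 wt%
S_blend = 0.7412 + 1.482 = 2.2232

2.2232 wt%


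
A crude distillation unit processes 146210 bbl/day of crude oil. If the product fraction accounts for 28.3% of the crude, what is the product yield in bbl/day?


Crude throughput = 146210 bbl/day
Fraction yield = 28.3%
yield = throughput * fraction / 100
yield = 146210 * 28.3 / 100 = 41377.43

41377.43 bbl/day


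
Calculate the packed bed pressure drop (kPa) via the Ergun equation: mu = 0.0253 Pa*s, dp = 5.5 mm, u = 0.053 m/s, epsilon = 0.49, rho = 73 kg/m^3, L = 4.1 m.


dp = 5.5 mm = 0.0055 m
Viscous term = 150*0.0253*0.053*(1-0.49)^2 / (0.0055^2*0.49^3) = 14699.9
Inertial term = 1.75*73*0.053^2*(1-0.49) / (0.0055*0.49^3) = 282.834
dP/L = 14699.9 + 282.834 = 14982.7 Pa/m
dP = 14982.7 * 4.1 / 1000 = 61.43 kPa

61.43 kPa


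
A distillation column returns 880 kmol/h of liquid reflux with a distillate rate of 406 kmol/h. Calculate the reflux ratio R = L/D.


Reflux ratio definition: R = L / D (liquid returned / distillate withdrawn)
L = 880 kmol/h, D = 406 kmol/h
R = 880 / 406 = 2.167

2.167


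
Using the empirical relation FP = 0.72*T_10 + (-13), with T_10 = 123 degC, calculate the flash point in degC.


FP = 0.72 * 123 + (-13) = 75.56

75.56 degC


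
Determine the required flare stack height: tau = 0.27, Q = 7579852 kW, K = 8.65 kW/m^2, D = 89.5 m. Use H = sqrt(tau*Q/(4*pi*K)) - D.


tau*Q/(4*pi*K) = 0.27 * 7579852 / (4 * pi * 8.65) = 18827.8
sqrt(18827.8) = 137.214
H = 137.214 - 89.5 = 47.71

47.71 m


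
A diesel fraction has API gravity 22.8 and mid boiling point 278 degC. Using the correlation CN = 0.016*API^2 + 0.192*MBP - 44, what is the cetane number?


CN = 0.016 * 22.8^2 + 0.192 * 278 - 44
CN = 8.31744 + 53.376 - 44 = 17.69344

17.69344


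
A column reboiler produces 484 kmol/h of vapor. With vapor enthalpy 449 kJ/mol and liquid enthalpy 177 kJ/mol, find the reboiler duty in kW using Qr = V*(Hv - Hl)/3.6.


Qr = 484 * (449 - 177) / 3.6 = 484 * 272 / 3.6 = 36570

36570 kW


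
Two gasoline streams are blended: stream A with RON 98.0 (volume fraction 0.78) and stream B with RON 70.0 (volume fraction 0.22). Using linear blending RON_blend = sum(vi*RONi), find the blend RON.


Linear blending: RON_blend = sum(vi * RONi)
Contribution 1: 0.78 * 98.0 = 76.44
Contribution 2: 0.22 * 70.0 = 15.4
RON_blend = 76.44 + 15.4 = 91.84

91.84


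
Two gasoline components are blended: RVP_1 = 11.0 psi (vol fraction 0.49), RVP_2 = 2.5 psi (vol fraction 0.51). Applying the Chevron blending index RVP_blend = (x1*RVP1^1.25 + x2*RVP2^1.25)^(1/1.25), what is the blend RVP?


Chevron index: RVP_blend = (sum xi*RVPi^1.25)^(1/1.25)
RVP^1.25 terms: 0.49 * 11.0^1.25 + 0.51 * 2.5^1.25 = 11.4193
RVP_blend = 11.4193^(1/1.25) = 7.016

7.016 psi


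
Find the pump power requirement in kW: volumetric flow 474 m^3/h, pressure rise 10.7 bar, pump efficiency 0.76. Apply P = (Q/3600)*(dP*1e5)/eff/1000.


Q = 474 / 3600 = 0.131667 m^3/s
P = 0.131667 * (10.7 * 1e5) / 0.76 / 1000 = 185.4

185.4 kW


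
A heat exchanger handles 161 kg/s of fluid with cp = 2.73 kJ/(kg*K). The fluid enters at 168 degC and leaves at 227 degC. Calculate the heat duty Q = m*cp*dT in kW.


Q = m_dot * cp * delta_T
delta_T = 227 - 168 = 59 K
Q = 161 * 2.73 * 59
= 439.53 * 59
= 25932.27 kW

25932.27 kW


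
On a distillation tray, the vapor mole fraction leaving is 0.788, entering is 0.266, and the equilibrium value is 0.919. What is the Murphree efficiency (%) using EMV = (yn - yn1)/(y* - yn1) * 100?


Murphree vapor efficiency: EMV = (y_n - y_(n-1)) / (y*_n - y_(n-1)) * 100
EMV = (0.788 - 0.266) / (0.919 - 0.266) * 100 = 0.522 / 0.653 * 100 = 79.94

79.94 %


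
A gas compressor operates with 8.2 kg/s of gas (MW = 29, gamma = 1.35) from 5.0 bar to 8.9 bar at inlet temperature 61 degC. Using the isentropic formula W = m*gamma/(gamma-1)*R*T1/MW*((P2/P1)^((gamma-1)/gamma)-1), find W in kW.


Isentropic work: W = m*(gamma/(gamma-1))*(R*T1/MW)*((P2/P1)^((gamma-1)/gamma) - 1)
T1 = 61 + 273.15 = 334.15 K
Pressure ratio = 8.9 / 5.0 = 1.78
Exponent = (1.35 - 1)/1.35 = 0.259259
(P2/P1)^exp - 1 = 1.78^0.259259 - 1 = 0.161244
W = 8.2 * 1.35 / 0.35 * 8.314 * 334.15 / 29 * 0.161244 = 488.6

488.6 kW


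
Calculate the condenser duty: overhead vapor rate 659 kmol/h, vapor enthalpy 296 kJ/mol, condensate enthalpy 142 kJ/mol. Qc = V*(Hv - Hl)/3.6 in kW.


Qc = 659 * (296 - 142) / 3.6 = 659 * 154 / 3.6 = 28190

28190 kW


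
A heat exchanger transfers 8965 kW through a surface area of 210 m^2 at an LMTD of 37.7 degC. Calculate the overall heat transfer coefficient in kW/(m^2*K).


From Q = U*A*LMTD, U = Q / (A * LMTD)
U = 8965 / (210 * 37.7) = 8965 / 7917 = 1.132

1.132 kW/(m^2*K)


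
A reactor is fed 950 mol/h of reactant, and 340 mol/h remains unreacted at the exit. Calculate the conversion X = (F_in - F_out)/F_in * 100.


X = (F_in - F_out) / F_in * 100
Moles reacted = 950 - 340 = 610
X = 610 / 950 * 100
= 0.6421 * 100
= 64.21 %

64.21 %


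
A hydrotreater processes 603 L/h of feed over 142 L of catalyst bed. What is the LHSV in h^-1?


LHSV = volumetric feed rate / catalyst volume
= 603 L/h / 142 L
= 4.246 h^-1

4.246 h^-1


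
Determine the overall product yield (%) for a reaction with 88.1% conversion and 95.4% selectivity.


Overall yield = conversion (%) * selectivity (%) / 100
Conversion = 88.1%, Selectivity = 95.4%
Y = 88.1 * 95.4 / 100
= 84.0474 %

84.0474 %


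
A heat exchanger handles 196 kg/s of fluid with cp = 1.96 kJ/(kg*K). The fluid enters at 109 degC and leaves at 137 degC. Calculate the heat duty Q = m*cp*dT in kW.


Q = m_dot * cp * delta_T
delta_T = 137 - 109 = 28 K
Q = 196 * 1.96 * 28
= 384.16 * 28
= 10756.48 kW

10756.48 kW


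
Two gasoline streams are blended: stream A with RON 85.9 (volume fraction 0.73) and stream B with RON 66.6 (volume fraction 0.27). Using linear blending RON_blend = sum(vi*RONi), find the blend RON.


Linear blending: RON_blend = sum(vi * RONi)
Contribution 1: 0.73 * 85.9 = 62.707
Contribution 2: 0.27 * 66.6 = 17.982
RON_blend = 62.707 + 17.982 = 80.689

80.689


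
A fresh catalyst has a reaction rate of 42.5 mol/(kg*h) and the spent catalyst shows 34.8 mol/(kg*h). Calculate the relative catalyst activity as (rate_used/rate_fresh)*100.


Activity (%) = (rate_used / rate_fresh) * 100
rate_used = 34.8, rate_fresh = 42.5
= (34.8 / 42.5) * 100
= 0.8188 * 100 = 81.88

81.88 %


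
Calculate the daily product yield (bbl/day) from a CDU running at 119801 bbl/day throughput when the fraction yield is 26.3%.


Crude throughput = 119801 bbl/day
Fraction yield = 26.3%
yield = throughput * fraction / 100
yield = 119801 * 26.3 / 100 = 31507.663

31507.663 bbl/day


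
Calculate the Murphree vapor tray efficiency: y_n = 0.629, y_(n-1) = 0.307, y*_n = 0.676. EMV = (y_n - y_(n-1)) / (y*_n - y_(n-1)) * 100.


Murphree vapor efficiency: EMV = (y_n - y_(n-1)) / (y*_n - y_(n-1)) * 100
EMV = (0.629 - 0.307) / (0.676 - 0.307) * 100 = 0.322 / 0.369 * 100 = 87.26

87.26 %


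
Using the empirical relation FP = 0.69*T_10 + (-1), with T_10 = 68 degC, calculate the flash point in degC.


FP = 0.69 * 68 + (-1) = 45.92

45.92 degC


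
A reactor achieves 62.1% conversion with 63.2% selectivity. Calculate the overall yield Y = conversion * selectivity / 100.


Overall yield = conversion (%) * selectivity (%) / 100
Conversion = 62.1%, Selectivity = 63.2%
Y = 62.1 * 63.2 / 100
= 39.2472 %

39.2472 %


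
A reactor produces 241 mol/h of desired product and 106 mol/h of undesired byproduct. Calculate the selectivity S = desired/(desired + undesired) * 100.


Selectivity = desired / (desired + undesired) * 100
Total products = 241 + 106 = 347 mol/h
S = 241 / 347 * 100
= 0.6945 * 100
= 69.45 %

69.45 %


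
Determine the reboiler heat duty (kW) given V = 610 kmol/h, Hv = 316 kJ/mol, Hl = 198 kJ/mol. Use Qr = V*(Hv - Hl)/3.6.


Qr = 610 * (316 - 198) / 3.6 = 610 * 118 / 3.6 = 19990

19990 kW


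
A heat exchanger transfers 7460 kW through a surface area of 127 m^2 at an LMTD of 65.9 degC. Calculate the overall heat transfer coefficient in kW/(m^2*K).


From Q = U*A*LMTD, U = Q / (A * LMTD)
U = 7460 / (127 * 65.9) = 7460 / 8369.3 = 0.8914

0.8914 kW/(m^2*K)


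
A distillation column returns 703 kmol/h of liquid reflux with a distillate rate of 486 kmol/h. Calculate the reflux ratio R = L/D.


Reflux ratio definition: R = L / D (liquid returned / distillate withdrawn)
L = 703 kmol/h, D = 486 kmol/h
R = 703 / 486 = 1.447

1.447
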